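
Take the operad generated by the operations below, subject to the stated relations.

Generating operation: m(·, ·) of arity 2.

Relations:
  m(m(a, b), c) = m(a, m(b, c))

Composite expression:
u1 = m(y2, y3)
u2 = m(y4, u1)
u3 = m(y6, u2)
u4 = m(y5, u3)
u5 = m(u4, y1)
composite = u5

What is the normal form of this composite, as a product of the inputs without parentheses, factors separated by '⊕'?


Key point: m is associative — brackets drop, the y-order remains.
m(y2, y3) linearizes to y2 ⊕ y3
m(y4, m(y2, y3)) linearizes to y4 ⊕ y2 ⊕ y3
m(y6, m(y4, m(y2, y3))) linearizes to y6 ⊕ y4 ⊕ y2 ⊕ y3
m(y5, m(y6, m(y4, m(y2, y3)))) linearizes to y5 ⊕ y6 ⊕ y4 ⊕ y2 ⊕ y3
m(m(y5, m(y6, m(y4, m(y2, y3)))), y1) linearizes to y5 ⊕ y6 ⊕ y4 ⊕ y2 ⊕ y3 ⊕ y1

y5 ⊕ y6 ⊕ y4 ⊕ y2 ⊕ y3 ⊕ y1


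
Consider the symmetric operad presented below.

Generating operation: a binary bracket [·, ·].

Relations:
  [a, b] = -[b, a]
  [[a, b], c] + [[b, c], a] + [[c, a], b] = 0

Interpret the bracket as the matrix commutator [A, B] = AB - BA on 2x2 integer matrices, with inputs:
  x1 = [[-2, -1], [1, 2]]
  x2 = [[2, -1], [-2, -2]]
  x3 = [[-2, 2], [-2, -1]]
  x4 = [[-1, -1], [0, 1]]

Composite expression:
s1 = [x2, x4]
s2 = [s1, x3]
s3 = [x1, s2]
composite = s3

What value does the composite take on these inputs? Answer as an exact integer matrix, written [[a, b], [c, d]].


[x2, x4] = [[-2, -6], [4, 2]]
[[x2, x4], x3] = [[4, -14], [-12, -4]]
[x1, [[x2, x4], x3]] = [[26, 64], [-40, -26]]

[[26, 64], [-40, -26]]


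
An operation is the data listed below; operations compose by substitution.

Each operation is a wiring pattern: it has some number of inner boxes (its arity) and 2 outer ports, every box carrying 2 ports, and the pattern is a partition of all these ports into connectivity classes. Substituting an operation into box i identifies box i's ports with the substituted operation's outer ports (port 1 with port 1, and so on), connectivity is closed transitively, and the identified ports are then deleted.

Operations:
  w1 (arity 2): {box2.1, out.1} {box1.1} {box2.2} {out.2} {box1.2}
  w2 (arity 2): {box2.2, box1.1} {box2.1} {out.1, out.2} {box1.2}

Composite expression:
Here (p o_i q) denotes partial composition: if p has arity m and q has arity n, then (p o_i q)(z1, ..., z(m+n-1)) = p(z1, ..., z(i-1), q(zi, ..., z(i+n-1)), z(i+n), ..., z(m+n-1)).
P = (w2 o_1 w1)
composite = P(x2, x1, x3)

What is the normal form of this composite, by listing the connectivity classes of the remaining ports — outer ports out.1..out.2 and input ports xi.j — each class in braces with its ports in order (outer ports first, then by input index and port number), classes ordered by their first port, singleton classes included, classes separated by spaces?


{out.1, out.2} {x1.1, x3.2} {x1.2} {x2.1} {x2.2} {x3.1}

Connectivity passes through glued w2-boundaries; trace each wire chain.
composing w1 on (x2, x1), with out.j its own outer ports: {out.1, x1.1} {out.2} {x1.2} {x2.1} {x2.2}
composing w2 on (x2, x1, x3), with out.j its own outer ports: {out.1, out.2} {x1.1, x3.2} {x1.2} {x2.1} {x2.2} {x3.1}


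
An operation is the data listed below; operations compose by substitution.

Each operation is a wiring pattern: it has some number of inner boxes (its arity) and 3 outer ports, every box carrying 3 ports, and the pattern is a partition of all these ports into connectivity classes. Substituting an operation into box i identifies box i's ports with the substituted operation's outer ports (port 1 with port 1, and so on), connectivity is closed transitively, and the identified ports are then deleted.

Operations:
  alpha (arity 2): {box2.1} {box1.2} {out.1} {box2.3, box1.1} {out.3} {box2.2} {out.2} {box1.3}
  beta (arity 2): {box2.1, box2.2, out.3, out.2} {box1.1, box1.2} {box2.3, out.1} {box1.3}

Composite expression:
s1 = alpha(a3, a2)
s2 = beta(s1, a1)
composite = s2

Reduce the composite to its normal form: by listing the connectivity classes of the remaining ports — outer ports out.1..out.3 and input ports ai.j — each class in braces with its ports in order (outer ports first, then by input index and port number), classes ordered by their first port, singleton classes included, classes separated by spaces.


Connectivity passes through glued beta-boundaries; trace each wire chain.
stage alpha: inputs (a3, a2), connectivity {out.1} {out.2} {out.3} {a2.1} {a2.2} {a2.3, a3.1} {a3.2} {a3.3}, out.j its boundary
stage beta: inputs (a3, a2, a1), connectivity {out.1, a1.3} {out.2, out.3, a1.1, a1.2} {a2.1} {a2.2} {a2.3, a3.1} {a3.2} {a3.3}, out.j its boundary

{out.1, a1.3} {out.2, out.3, a1.1, a1.2} {a2.1} {a2.2} {a2.3, a3.1} {a3.2} {a3.3}


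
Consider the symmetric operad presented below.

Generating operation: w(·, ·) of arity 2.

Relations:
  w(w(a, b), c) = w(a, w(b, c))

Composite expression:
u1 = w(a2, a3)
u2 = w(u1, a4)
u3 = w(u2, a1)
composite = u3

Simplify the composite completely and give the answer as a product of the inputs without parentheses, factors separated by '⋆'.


a2 ⋆ a3 ⋆ a4 ⋆ a1

All parenthesizations of w agree; list the a-inputs left to right.
w(a2, a3) reduces to a2 ⋆ a3
w(w(a2, a3), a4) reduces to a2 ⋆ a3 ⋆ a4
w(w(w(a2, a3), a4), a1) reduces to a2 ⋆ a3 ⋆ a4 ⋆ a1


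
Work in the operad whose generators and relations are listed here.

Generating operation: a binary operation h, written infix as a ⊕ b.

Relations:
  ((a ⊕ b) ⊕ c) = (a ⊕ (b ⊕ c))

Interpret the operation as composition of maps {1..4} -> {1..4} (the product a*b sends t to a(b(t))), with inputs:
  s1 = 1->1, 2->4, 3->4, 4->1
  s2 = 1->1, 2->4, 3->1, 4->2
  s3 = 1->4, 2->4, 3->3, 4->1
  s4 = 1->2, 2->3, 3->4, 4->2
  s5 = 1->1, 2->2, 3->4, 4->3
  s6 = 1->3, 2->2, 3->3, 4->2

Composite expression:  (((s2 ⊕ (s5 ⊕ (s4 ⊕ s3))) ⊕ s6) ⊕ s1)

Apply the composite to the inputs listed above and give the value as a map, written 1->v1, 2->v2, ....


1->1, 2->4, 3->4, 4->1

(s4 ⊕ s3) = 1->2, 2->2, 3->4, 4->2
(s5 ⊕ (s4 ⊕ s3)) = 1->2, 2->2, 3->3, 4->2
(s2 ⊕ (s5 ⊕ (s4 ⊕ s3))) = 1->4, 2->4, 3->1, 4->4
((s2 ⊕ (s5 ⊕ (s4 ⊕ s3))) ⊕ s6) = 1->1, 2->4, 3->1, 4->4
(((s2 ⊕ (s5 ⊕ (s4 ⊕ s3))) ⊕ s6) ⊕ s1) = 1->1, 2->4, 3->4, 4->1


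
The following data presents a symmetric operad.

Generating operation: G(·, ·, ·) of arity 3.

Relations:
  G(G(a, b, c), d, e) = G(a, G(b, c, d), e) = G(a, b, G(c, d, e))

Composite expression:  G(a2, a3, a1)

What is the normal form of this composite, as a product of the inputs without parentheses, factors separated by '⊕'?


a2 ⊕ a3 ⊕ a1


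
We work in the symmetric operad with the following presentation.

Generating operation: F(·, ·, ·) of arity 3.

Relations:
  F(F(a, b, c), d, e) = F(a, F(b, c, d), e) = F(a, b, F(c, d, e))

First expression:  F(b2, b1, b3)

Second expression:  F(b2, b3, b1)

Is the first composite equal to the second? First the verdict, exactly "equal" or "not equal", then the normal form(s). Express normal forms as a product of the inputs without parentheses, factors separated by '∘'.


not equal; first: b2 ∘ b1 ∘ b3; second: b2 ∘ b3 ∘ b1

The first expression reduces to b2 ∘ b1 ∘ b3
The second expression reduces to b2 ∘ b3 ∘ b1
No match — not equal.


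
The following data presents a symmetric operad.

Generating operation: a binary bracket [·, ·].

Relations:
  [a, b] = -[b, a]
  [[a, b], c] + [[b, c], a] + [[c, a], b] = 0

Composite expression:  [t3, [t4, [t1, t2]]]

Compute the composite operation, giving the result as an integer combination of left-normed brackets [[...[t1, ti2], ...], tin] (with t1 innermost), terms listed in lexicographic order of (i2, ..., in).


[[[t1, t2], t4], t3]


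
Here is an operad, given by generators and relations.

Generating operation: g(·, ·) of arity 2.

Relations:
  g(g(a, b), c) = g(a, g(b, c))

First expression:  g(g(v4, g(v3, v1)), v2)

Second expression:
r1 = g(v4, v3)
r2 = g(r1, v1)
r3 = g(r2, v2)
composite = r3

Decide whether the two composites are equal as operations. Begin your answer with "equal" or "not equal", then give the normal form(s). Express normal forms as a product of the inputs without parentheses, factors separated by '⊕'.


equal; the common form is v4 ⊕ v3 ⊕ v1 ⊕ v2

The first composite normalizes to v4 ⊕ v3 ⊕ v1 ⊕ v2
The second composite normalizes to v4 ⊕ v3 ⊕ v1 ⊕ v2
Both agree, so they are equal.


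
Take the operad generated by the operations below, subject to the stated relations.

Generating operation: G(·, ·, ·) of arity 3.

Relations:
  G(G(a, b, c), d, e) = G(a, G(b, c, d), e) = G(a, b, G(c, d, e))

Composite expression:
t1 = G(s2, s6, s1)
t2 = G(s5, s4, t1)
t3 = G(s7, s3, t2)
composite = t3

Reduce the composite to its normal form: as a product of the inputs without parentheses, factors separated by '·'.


Key point: G is associative — brackets drop, the s-order remains.
G(s2, s6, s1) linearizes to s2 · s6 · s1
G(s5, s4, G(s2, s6, s1)) linearizes to s5 · s4 · s2 · s6 · s1
G(s7, s3, G(s5, s4, G(s2, s6, s1))) linearizes to s7 · s3 · s5 · s4 · s2 · s6 · s1

s7 · s3 · s5 · s4 · s2 · s6 · s1


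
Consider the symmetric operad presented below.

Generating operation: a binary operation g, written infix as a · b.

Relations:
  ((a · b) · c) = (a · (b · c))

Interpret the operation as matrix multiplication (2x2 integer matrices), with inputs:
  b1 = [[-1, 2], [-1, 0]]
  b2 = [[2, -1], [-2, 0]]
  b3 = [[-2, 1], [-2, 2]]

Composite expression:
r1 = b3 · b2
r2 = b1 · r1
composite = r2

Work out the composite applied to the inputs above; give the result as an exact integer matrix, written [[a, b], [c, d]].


[[-10, 2], [6, -2]]

(b3 · b2) = [[-6, 2], [-8, 2]]
(b1 · (b3 · b2)) = [[-10, 2], [6, -2]]


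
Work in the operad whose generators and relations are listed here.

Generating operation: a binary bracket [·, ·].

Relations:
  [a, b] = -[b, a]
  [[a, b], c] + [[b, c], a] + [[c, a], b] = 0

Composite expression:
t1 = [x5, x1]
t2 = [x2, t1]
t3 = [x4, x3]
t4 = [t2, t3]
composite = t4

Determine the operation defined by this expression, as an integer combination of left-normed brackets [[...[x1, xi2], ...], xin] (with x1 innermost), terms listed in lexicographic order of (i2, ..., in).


-[[[[x1, x5], x2], x3], x4] + [[[[x1, x5], x2], x4], x3]

Left-normed coefficients sit on the x1-initial expansion words.
Composite bracket: [[x2, [x5, x1]], [x4, x3]]
Applying ab - ba throughout gives 16 signed words (2^4 = 16).
Coefficients come from the x1-initial words:
  sign of x1x5x2x3x4 is -1, so it contributes -[[[[x1, x5], x2], x3], x4]
  sign of x1x5x2x4x3 is +1, so it contributes +[[[[x1, x5], x2], x4], x3]


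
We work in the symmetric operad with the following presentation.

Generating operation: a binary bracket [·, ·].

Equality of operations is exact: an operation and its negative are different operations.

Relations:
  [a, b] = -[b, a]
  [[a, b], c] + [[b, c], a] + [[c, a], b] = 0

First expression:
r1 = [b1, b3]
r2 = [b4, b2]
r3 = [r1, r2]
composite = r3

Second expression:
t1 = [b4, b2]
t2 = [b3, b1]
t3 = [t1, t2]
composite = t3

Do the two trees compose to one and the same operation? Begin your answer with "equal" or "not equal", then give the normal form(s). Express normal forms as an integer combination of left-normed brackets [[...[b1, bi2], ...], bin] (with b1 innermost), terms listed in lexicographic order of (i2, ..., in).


equal — both sides give -[[[b1, b3], b2], b4] + [[[b1, b3], b4], b2]

Normal form of the first expression: -[[[b1, b3], b2], b4] + [[[b1, b3], b4], b2]
Normal form of the second expression: -[[[b1, b3], b2], b4] + [[[b1, b3], b4], b2]
The normal forms match — equal.


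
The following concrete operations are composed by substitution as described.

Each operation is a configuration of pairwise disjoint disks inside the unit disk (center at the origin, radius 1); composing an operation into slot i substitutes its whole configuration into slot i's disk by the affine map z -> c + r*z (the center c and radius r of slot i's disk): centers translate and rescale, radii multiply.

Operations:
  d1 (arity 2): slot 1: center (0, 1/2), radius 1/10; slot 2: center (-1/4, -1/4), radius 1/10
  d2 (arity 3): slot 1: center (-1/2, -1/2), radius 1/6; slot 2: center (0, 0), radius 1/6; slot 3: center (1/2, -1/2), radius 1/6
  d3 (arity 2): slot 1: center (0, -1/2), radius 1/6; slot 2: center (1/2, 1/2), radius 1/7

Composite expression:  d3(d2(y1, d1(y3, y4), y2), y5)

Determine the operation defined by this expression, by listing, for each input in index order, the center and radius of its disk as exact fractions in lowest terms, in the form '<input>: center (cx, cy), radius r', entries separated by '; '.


y1: center (-1/12, -7/12), radius 1/36; y2: center (1/12, -7/12), radius 1/36; y3: center (0, -35/72), radius 1/360; y4: center (-1/144, -73/144), radius 1/360; y5: center (1/2, 1/2), radius 1/7

Below d3, radii multiply path by path; the y-disk centers shift.
input y1: applying the 2 nested substitutions gives center (-1/12, -7/12), radius 1/36
input y3: applying the 3 nested substitutions gives center (0, -35/72), radius 1/360
input y4: applying the 3 nested substitutions gives center (-1/144, -73/144), radius 1/360
input y2: applying the 2 nested substitutions gives center (1/12, -7/12), radius 1/36
input y5: applying the 1 nested substitution gives center (1/2, 1/2), radius 1/7


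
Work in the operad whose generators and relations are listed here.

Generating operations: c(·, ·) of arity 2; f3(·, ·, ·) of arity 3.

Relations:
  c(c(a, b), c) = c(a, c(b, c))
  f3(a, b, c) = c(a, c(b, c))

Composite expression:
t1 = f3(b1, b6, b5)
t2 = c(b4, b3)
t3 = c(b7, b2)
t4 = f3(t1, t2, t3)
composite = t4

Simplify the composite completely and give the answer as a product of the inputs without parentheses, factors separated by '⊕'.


Under associativity of f3, the answer is the b's in reading order.
f3(b1, b6, b5) reduces to b1 ⊕ b6 ⊕ b5
c(b4, b3) reduces to b4 ⊕ b3
c(b7, b2) reduces to b7 ⊕ b2
f3(f3(b1, b6, b5), c(b4, b3), c(b7, b2)) reduces to b1 ⊕ b6 ⊕ b5 ⊕ b4 ⊕ b3 ⊕ b7 ⊕ b2

b1 ⊕ b6 ⊕ b5 ⊕ b4 ⊕ b3 ⊕ b7 ⊕ b2


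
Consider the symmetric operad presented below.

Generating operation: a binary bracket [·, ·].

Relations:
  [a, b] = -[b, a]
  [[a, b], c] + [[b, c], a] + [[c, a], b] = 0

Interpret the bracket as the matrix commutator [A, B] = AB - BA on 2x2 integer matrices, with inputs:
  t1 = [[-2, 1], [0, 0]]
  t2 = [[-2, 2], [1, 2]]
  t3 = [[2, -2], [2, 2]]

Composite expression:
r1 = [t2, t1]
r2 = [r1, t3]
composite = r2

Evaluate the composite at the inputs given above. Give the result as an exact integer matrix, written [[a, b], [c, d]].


[[-4, 4], [4, 4]]

[t2, t1] = [[-1, 0], [-2, 1]]
[[t2, t1], t3] = [[-4, 4], [4, 4]]


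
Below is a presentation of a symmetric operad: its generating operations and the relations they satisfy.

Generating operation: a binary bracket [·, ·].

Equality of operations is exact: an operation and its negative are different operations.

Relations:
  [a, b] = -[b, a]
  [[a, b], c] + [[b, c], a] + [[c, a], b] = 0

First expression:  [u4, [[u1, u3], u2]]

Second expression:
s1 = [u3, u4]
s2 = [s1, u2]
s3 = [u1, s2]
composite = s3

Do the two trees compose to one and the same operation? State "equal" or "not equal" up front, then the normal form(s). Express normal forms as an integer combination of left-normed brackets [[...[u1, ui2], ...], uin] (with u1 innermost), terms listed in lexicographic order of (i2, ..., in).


not equal; first: -[[[u1, u3], u2], u4]; second: -[[[u1, u2], u3], u4] + [[[u1, u2], u4], u3] + [[[u1, u3], u4], u2] - [[[u1, u4], u3], u2]

Reducing the first expression gives -[[[u1, u3], u2], u4]
Reducing the second expression gives -[[[u1, u2], u3], u4] + [[[u1, u2], u4], u3] + [[[u1, u3], u4], u2] - [[[u1, u4], u3], u2]
The forms do not match — not equal.


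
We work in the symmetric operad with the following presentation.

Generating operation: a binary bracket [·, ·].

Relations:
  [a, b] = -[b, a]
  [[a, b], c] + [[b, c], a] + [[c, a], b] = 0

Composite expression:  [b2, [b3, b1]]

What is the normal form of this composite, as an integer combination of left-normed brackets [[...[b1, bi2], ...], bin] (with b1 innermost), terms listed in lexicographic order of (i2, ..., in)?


[[b1, b3], b2]

In the tensor algebra, words opening b1 carry the b1-anchored form.
Composite bracket: [b2, [b3, b1]]
Under [a, b] = ab - ba we get 4 signed associative words (2^2 = 4).
Words beginning with b1 determine it all:
  b1b3b2 appears with sign +1, giving the term +[[b1, b3], b2]


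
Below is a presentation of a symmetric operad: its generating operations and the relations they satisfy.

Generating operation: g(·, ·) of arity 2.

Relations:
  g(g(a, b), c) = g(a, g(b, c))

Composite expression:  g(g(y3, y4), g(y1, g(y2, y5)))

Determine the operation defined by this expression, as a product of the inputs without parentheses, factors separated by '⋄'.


y3 ⋄ y4 ⋄ y1 ⋄ y2 ⋄ y5

Associativity of g dissolves the nesting; only the y-input order survives.
g(y3, y4) linearizes to y3 ⋄ y4
g(y2, y5) linearizes to y2 ⋄ y5
g(y1, g(y2, y5)) linearizes to y1 ⋄ y2 ⋄ y5
g(g(y3, y4), g(y1, g(y2, y5))) linearizes to y3 ⋄ y4 ⋄ y1 ⋄ y2 ⋄ y5


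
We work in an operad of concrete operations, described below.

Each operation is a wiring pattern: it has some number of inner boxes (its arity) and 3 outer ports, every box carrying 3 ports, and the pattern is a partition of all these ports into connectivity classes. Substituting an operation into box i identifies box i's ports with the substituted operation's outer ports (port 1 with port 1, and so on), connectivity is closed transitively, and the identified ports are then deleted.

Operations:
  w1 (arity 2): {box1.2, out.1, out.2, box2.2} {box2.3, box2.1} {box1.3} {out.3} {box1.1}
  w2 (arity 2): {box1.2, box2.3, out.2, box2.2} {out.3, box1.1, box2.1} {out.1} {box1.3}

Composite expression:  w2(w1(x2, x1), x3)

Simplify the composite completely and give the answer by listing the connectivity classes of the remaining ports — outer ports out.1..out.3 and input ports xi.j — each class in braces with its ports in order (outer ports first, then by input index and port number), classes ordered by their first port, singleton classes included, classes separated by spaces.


{out.1} {out.2, out.3, x1.2, x2.2, x3.1, x3.2, x3.3} {x1.1, x1.3} {x2.1} {x2.3}

Substituting into w2 glues patterns; closure does the rest.
the subtree at w1 composes to {out.1, out.2, x1.2, x2.2} {out.3} {x1.1, x1.3} {x2.1} {x2.3} on (x2, x1); out.j = own outer ports
the subtree at w2 composes to {out.1} {out.2, out.3, x1.2, x2.2, x3.1, x3.2, x3.3} {x1.1, x1.3} {x2.1} {x2.3} on (x2, x1, x3); out.j = own outer ports


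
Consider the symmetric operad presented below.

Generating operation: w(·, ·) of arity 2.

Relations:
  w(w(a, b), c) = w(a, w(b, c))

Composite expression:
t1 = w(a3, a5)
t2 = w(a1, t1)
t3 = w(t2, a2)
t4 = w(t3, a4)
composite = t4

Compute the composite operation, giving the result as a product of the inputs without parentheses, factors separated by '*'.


a1 * a3 * a5 * a2 * a4

All parenthesizations of w agree; list the a-inputs left to right.
w(a3, a5) unparenthesizes to a3 * a5
w(a1, w(a3, a5)) unparenthesizes to a1 * a3 * a5
w(w(a1, w(a3, a5)), a2) unparenthesizes to a1 * a3 * a5 * a2
w(w(w(a1, w(a3, a5)), a2), a4) unparenthesizes to a1 * a3 * a5 * a2 * a4


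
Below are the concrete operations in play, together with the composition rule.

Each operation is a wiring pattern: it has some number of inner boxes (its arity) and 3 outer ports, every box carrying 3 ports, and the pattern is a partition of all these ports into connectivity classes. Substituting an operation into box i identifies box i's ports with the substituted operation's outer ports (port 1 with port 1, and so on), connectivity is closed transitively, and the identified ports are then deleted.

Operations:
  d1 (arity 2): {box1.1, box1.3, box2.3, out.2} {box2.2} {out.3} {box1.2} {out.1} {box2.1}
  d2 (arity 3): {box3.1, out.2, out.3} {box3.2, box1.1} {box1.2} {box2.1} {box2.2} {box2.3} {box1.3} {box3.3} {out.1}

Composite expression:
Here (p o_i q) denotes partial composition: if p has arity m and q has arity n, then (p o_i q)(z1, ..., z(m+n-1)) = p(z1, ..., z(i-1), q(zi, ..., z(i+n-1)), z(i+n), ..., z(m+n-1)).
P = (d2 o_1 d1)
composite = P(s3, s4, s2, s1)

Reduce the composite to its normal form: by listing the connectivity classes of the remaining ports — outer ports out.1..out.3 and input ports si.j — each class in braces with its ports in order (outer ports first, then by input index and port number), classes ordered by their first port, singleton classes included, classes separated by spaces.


{out.1} {out.2, out.3, s1.1} {s1.2} {s1.3} {s2.1} {s2.2} {s2.3} {s3.1, s3.3, s4.3} {s3.2} {s4.1} {s4.2}


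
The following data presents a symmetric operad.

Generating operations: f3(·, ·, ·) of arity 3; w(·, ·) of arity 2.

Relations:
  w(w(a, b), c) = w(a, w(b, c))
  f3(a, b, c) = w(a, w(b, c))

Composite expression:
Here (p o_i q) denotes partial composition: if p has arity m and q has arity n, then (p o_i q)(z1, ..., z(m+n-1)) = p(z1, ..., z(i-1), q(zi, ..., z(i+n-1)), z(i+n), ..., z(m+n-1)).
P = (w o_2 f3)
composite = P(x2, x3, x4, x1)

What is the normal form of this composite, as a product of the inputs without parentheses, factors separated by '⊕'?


x2 ⊕ x3 ⊕ x4 ⊕ x1


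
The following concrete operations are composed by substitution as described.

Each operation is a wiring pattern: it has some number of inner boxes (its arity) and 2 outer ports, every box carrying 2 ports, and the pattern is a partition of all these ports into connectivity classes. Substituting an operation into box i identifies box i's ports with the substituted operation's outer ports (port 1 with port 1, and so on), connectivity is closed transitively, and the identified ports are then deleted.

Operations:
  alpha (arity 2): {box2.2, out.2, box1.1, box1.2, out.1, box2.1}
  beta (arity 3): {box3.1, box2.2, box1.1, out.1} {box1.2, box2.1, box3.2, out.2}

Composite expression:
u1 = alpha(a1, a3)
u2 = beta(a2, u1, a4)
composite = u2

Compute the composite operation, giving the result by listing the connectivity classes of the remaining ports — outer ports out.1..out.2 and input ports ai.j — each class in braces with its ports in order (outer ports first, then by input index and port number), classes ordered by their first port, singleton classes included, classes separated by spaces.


{out.1, out.2, a1.1, a1.2, a2.1, a2.2, a3.1, a3.2, a4.1, a4.2}

Reachability decides: close wires over beta-identified ports.
the subtree at alpha composes to {out.1, out.2, a1.1, a1.2, a3.1, a3.2} on (a1, a3); out.j = own outer ports
the subtree at beta composes to {out.1, out.2, a1.1, a1.2, a2.1, a2.2, a3.1, a3.2, a4.1, a4.2} on (a2, a1, a3, a4); out.j = own outer ports


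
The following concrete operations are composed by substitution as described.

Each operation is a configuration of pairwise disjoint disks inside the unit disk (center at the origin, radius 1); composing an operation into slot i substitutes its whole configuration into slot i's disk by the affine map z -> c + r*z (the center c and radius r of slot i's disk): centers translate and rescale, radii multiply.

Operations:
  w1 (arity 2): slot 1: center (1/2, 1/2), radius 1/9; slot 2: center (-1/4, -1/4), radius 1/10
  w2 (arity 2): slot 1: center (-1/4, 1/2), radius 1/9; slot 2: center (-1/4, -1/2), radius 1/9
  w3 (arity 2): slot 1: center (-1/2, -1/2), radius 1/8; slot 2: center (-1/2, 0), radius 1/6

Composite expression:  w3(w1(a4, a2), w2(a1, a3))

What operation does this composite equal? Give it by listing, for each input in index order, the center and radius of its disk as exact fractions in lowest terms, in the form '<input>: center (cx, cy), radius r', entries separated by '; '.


a1: center (-13/24, 1/12), radius 1/54; a2: center (-17/32, -17/32), radius 1/80; a3: center (-13/24, -1/12), radius 1/54; a4: center (-7/16, -7/16), radius 1/72

Each a-disk chains the slot maps above it in w3; radii multiply.
input a4: applying the 2 nested substitutions gives center (-7/16, -7/16), radius 1/72
input a2: applying the 2 nested substitutions gives center (-17/32, -17/32), radius 1/80
input a1: applying the 2 nested substitutions gives center (-13/24, 1/12), radius 1/54
input a3: applying the 2 nested substitutions gives center (-13/24, -1/12), radius 1/54


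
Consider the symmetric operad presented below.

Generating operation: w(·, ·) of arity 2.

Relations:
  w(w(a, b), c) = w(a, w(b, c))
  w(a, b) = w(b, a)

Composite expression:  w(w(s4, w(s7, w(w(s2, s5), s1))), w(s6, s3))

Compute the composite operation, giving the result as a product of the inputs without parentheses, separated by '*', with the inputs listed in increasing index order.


s1 * s2 * s3 * s4 * s5 * s6 * s7


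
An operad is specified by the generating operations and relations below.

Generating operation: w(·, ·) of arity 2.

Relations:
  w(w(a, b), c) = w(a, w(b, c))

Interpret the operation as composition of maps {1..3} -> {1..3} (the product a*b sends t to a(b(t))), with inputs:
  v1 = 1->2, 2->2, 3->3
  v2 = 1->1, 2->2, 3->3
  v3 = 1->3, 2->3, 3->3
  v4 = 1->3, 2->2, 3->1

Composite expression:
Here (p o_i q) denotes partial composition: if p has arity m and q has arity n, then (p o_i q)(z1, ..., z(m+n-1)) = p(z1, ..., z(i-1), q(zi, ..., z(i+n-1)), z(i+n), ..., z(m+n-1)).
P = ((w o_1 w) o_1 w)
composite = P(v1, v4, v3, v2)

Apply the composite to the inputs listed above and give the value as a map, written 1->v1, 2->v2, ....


1->2, 2->2, 3->2

w(v1, v4) = 1->3, 2->2, 3->2
w(w(v1, v4), v3) = 1->2, 2->2, 3->2
w(w(w(v1, v4), v3), v2) = 1->2, 2->2, 3->2


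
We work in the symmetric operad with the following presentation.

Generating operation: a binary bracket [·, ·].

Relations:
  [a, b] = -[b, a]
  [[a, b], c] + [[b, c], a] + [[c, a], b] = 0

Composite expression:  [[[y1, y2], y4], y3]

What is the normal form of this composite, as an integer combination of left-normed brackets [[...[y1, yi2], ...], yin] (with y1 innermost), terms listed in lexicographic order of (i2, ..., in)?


Expand each bracket as ab - ba; the y1-initial words give the coefficients.
Composite bracket: [[[y1, y2], y4], y3]
Expanding via [a, b] = ab - ba: 8 signed words (2^3 = 8).
Keep just the words that open with y1:
  sign of y1y2y4y3 is +1, so it contributes +[[[y1, y2], y4], y3]

[[[y1, y2], y4], y3]


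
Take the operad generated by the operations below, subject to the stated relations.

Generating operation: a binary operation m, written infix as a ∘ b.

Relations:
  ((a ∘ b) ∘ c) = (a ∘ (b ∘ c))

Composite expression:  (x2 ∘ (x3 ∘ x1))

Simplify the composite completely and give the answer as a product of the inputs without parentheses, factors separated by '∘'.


x2 ∘ x3 ∘ x1

All parenthesizations of m agree; list the x-inputs left to right.
(x3 ∘ x1) flattens to x3 ∘ x1
(x2 ∘ (x3 ∘ x1)) flattens to x2 ∘ x3 ∘ x1


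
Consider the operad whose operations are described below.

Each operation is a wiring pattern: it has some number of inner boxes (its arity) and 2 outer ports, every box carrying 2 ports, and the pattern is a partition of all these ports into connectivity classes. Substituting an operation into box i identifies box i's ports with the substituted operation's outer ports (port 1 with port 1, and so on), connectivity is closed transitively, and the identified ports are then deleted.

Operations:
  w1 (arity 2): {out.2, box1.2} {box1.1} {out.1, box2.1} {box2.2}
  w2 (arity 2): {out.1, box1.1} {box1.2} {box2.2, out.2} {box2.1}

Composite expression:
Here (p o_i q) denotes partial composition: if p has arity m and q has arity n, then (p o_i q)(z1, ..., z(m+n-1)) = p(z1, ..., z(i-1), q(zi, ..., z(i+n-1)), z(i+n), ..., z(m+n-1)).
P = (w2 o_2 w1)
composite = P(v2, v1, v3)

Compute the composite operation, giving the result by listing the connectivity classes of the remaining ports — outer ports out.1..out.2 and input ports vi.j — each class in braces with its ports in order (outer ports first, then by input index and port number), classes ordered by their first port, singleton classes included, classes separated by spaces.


{out.1, v2.1} {out.2, v1.2} {v1.1} {v2.2} {v3.1} {v3.2}

Reachability decides: close wires over w2-identified ports.
stage w1: inputs (v1, v3), connectivity {out.1, v3.1} {out.2, v1.2} {v1.1} {v3.2}, out.j its boundary
stage w2: inputs (v2, v1, v3), connectivity {out.1, v2.1} {out.2, v1.2} {v1.1} {v2.2} {v3.1} {v3.2}, out.j its boundary


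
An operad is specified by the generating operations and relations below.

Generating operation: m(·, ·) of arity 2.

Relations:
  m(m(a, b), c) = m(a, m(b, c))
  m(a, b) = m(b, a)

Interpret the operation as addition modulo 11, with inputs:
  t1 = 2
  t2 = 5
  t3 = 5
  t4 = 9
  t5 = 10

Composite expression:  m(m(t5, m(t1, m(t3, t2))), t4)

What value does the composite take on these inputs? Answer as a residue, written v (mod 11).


9 (mod 11)

m(t3, t2) = 10
m(t1, m(t3, t2)) = 1
m(t5, m(t1, m(t3, t2))) = 0
m(m(t5, m(t1, m(t3, t2))), t4) = 9


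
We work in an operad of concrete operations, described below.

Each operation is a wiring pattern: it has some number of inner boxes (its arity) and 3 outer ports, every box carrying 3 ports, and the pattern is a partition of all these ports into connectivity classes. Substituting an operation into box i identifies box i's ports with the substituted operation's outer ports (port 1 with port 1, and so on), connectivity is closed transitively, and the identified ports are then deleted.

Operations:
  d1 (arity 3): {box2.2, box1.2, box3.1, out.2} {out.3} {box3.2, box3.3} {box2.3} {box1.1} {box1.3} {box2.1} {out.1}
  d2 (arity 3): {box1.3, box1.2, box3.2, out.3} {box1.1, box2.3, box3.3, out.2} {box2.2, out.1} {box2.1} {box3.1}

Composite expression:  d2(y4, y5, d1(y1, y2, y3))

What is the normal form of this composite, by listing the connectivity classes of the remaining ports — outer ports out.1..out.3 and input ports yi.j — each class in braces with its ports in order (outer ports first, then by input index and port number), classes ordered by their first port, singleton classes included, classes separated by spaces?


{out.1, y5.2} {out.2, y4.1, y5.3} {out.3, y1.2, y2.2, y3.1, y4.2, y4.3} {y1.1} {y1.3} {y2.1} {y2.3} {y3.2, y3.3} {y5.1}

Two ports join when wires chain via d2-identified ports.
the subtree at d1 composes to {out.1} {out.2, y1.2, y2.2, y3.1} {out.3} {y1.1} {y1.3} {y2.1} {y2.3} {y3.2, y3.3} on (y1, y2, y3); out.j = own outer ports
the subtree at d2 composes to {out.1, y5.2} {out.2, y4.1, y5.3} {out.3, y1.2, y2.2, y3.1, y4.2, y4.3} {y1.1} {y1.3} {y2.1} {y2.3} {y3.2, y3.3} {y5.1} on (y4, y5, y1, y2, y3); out.j = own outer ports


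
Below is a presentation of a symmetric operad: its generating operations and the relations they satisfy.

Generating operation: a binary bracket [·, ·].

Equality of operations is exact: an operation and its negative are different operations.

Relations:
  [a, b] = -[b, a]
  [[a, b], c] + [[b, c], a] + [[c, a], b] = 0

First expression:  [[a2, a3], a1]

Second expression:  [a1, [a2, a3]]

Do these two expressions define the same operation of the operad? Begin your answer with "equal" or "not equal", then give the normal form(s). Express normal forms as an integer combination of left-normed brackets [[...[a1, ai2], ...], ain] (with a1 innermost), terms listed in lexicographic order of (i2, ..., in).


not equal — first -[[a1, a2], a3] + [[a1, a3], a2], second [[a1, a2], a3] - [[a1, a3], a2]

The first composite normalizes to -[[a1, a2], a3] + [[a1, a3], a2]
The second composite normalizes to [[a1, a2], a3] - [[a1, a3], a2]
Distinct normal forms: not equal.


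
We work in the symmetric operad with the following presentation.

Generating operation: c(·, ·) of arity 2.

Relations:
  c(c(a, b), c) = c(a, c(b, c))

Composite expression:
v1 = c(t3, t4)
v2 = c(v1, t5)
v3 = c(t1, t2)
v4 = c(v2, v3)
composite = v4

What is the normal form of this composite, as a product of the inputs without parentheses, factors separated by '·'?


t3 · t4 · t5 · t1 · t2


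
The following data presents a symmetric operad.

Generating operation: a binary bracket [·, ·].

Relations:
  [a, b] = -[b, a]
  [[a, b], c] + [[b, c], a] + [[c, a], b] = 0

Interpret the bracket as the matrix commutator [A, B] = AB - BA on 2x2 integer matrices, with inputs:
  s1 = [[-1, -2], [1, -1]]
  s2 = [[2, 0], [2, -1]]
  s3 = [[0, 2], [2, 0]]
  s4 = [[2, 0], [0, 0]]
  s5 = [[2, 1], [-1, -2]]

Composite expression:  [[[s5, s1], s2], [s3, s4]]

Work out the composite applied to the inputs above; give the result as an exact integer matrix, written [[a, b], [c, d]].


[[64, 128], [128, -64]]

[s5, s1] = [[-1, -8], [-4, 1]]
[[s5, s1], s2] = [[-16, 24], [-8, 16]]
[s3, s4] = [[0, -4], [4, 0]]
[[[s5, s1], s2], [s3, s4]] = [[64, 128], [128, -64]]


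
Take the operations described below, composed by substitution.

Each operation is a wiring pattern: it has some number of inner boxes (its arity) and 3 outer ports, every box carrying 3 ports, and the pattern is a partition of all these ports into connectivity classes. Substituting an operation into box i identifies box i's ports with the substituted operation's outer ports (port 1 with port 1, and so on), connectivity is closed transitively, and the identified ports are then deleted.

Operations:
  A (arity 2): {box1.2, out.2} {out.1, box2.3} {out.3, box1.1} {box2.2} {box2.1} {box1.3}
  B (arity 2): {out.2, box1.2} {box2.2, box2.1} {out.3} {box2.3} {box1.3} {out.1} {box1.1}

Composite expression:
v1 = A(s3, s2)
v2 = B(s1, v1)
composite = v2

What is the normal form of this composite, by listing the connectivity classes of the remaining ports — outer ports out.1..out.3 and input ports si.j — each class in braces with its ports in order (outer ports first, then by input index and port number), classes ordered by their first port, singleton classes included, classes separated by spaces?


{out.1} {out.2, s1.2} {out.3} {s1.1} {s1.3} {s2.1} {s2.2} {s2.3, s3.2} {s3.1} {s3.3}

Treat the ports identified at B as solder joints: merge, then drop.
after A, the pattern on (s3, s2) reads {out.1, s2.3} {out.2, s3.2} {out.3, s3.1} {s2.1} {s2.2} {s3.3} (out.j = its outer ports)
after B, the pattern on (s1, s3, s2) reads {out.1} {out.2, s1.2} {out.3} {s1.1} {s1.3} {s2.1} {s2.2} {s2.3, s3.2} {s3.1} {s3.3} (out.j = its outer ports)


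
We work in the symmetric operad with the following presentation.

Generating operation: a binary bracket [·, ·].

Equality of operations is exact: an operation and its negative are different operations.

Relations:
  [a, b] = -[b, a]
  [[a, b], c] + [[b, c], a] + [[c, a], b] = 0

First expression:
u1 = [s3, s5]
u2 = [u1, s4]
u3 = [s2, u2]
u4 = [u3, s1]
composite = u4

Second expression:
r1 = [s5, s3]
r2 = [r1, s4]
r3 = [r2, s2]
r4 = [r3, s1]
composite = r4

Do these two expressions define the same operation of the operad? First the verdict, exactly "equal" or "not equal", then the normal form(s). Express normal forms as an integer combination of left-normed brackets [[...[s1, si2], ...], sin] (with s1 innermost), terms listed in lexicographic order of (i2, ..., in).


equal; both compose to -[[[[s1, s2], s3], s5], s4] + [[[[s1, s2], s4], s3], s5] - [[[[s1, s2], s4], s5], s3] + [[[[s1, s2], s5], s3], s4] + [[[[s1, s3], s5], s4], s2] - [[[[s1, s4], s3], s5], s2] + [[[[s1, s4], s5], s3], s2] - [[[[s1, s5], s3], s4], s2]

The first composite normalizes to -[[[[s1, s2], s3], s5], s4] + [[[[s1, s2], s4], s3], s5] - [[[[s1, s2], s4], s5], s3] + [[[[s1, s2], s5], s3], s4] + [[[[s1, s3], s5], s4], s2] - [[[[s1, s4], s3], s5], s2] + [[[[s1, s4], s5], s3], s2] - [[[[s1, s5], s3], s4], s2]
The second composite normalizes to -[[[[s1, s2], s3], s5], s4] + [[[[s1, s2], s4], s3], s5] - [[[[s1, s2], s4], s5], s3] + [[[[s1, s2], s5], s3], s4] + [[[[s1, s3], s5], s4], s2] - [[[[s1, s4], s3], s5], s2] + [[[[s1, s4], s5], s3], s2] - [[[[s1, s5], s3], s4], s2]
The normal forms match — equal.


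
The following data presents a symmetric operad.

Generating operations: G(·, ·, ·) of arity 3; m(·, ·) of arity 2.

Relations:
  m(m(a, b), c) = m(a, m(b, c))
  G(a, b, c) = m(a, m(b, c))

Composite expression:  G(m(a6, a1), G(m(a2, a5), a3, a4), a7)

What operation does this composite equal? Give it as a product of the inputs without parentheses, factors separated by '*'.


Key point: G is associative — brackets drop, the a-order remains.
m(a6, a1) collapses to a6 * a1
m(a2, a5) collapses to a2 * a5
G(m(a2, a5), a3, a4) collapses to a2 * a5 * a3 * a4
G(m(a6, a1), G(m(a2, a5), a3, a4), a7) collapses to a6 * a1 * a2 * a5 * a3 * a4 * a7

a6 * a1 * a2 * a5 * a3 * a4 * a7


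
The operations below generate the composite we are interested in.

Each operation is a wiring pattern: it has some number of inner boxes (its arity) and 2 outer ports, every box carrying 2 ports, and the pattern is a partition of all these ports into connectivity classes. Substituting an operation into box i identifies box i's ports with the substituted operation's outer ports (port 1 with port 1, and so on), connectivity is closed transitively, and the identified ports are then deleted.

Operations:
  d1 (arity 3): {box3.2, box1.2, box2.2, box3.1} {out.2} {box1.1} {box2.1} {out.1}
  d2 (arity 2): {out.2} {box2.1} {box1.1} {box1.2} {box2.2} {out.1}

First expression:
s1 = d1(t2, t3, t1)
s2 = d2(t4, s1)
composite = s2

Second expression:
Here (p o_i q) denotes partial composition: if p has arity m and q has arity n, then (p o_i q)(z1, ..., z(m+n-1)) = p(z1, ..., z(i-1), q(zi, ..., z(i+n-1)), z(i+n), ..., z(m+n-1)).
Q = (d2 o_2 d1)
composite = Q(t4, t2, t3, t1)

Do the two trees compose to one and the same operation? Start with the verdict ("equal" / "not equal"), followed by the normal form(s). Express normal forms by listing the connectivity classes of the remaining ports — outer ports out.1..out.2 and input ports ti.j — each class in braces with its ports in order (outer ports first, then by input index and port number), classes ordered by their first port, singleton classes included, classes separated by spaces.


equal; both compose to {out.1} {out.2} {t1.1, t1.2, t2.2, t3.2} {t2.1} {t3.1} {t4.1} {t4.2}

In normal form, the first expression is {out.1} {out.2} {t1.1, t1.2, t2.2, t3.2} {t2.1} {t3.1} {t4.1} {t4.2}
In normal form, the second expression is {out.1} {out.2} {t1.1, t1.2, t2.2, t3.2} {t2.1} {t3.1} {t4.1} {t4.2}
One common form — equal.


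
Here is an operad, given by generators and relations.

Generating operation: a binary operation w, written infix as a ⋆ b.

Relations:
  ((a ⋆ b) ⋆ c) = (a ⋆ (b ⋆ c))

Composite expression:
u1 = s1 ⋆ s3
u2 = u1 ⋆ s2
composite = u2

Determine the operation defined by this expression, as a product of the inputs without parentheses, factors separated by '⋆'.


s1 ⋆ s3 ⋆ s2

Key point: w is associative — brackets drop, the s-order remains.
(s1 ⋆ s3) reduces to s1 ⋆ s3
((s1 ⋆ s3) ⋆ s2) reduces to s1 ⋆ s3 ⋆ s2


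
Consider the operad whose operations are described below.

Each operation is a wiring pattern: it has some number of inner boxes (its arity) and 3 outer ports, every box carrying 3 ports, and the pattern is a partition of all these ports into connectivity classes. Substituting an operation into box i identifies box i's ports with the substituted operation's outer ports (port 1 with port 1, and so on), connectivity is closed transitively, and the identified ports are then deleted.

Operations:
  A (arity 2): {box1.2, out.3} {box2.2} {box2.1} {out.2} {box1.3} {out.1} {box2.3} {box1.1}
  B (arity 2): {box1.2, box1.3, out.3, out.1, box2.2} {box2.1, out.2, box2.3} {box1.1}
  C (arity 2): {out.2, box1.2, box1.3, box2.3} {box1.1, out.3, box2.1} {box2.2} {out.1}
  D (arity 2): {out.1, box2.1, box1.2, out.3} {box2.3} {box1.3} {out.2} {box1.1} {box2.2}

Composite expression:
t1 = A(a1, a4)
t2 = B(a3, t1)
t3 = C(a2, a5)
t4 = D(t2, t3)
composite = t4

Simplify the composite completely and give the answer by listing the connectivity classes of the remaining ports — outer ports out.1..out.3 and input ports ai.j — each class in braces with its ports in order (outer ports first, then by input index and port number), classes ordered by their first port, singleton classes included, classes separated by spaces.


{out.1, out.3, a1.2} {out.2} {a1.1} {a1.3} {a2.1, a5.1} {a2.2, a2.3, a5.3} {a3.1} {a3.2, a3.3} {a4.1} {a4.2} {a4.3} {a5.2}
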